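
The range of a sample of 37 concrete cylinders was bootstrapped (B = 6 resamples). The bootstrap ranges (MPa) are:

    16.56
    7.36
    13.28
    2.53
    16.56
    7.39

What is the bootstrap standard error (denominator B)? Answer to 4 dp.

SE* = 5.2305

Bootstrap SE is the standard deviation of the 6 replicate ranges.
Mean of replicates: (16.56 + 7.36 + 13.28 + 2.53 + 16.56 + 7.39) / 6 = 63.68000 / 6 = 10.61333
Sum of squared deviations: (+5.94667)² + (−3.25333)² + (+2.66667)² + (−8.08333)² + (+5.94667)² + (−3.22333)² = 164.15113
Variance = 164.15113 / 6 = 27.35852
SE* = √27.35852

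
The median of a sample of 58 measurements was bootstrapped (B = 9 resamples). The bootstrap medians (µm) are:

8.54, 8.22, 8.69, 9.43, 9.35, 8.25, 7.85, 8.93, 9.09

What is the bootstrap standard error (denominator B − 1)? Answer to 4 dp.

SE* = 0.5410

Bootstrap SE is the standard deviation of the 9 replicate medians.
Mean of replicates: (8.54 + 8.22 + 8.69 + 9.43 + 9.35 + 8.25 + 7.85 + 8.93 + 9.09) / 9 = 78.35000 / 9 = 8.70556
Sum of squared deviations: (−0.16556)² + (−0.48556)² + (−0.01556)² + (+0.72444)² + (+0.64444)² + (−0.45556)² + (−0.85556)² + (+0.22444)² + (+0.38444)² = 2.34122
Variance = 2.34122 / 8 = 0.29265
SE* = √0.29265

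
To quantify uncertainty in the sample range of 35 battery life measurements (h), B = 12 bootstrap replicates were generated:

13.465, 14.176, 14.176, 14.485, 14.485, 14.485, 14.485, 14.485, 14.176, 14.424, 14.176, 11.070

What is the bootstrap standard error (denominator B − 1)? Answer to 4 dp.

SE* = 0.9700

Bootstrap SE is the standard deviation of the 12 replicate ranges.
Mean of replicates: (13.465 + 14.176 + 14.176 + 14.485 + 14.485 + 14.485 + 14.485 + 14.485 + 14.176 + 14.424 + 14.176 + 11.070) / 12 = 168.08800 / 12 = 14.00733
Sum of squared deviations: (−0.54233)² + (+0.16867)² + (+0.16867)² + (+0.47767)² + (+0.47767)² + (+0.47767)² + (+0.47767)² + (+0.47767)² + (+0.16867)² + (+0.41667)² + (+0.16867)² + (−2.93733)² = 10.35028
Variance = 10.35028 / 11 = 0.94093
SE* = √0.94093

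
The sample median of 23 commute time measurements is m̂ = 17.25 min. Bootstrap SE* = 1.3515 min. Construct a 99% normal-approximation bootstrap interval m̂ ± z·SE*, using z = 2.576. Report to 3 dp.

(13.769, 20.731)

Margin = 2.576 × 1.3515 = 3.4815
Interval: 17.25 ± 3.4815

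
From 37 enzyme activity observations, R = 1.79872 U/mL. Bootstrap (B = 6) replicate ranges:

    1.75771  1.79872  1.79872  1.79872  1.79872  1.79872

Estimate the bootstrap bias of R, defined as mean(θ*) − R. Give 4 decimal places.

mean(θ*) = (1.75771 + 1.79872 + 1.79872 + 1.79872 + 1.79872 + 1.79872) / 6 = 1.79188
bias = 1.79188 − 1.79872

bias = −0.0068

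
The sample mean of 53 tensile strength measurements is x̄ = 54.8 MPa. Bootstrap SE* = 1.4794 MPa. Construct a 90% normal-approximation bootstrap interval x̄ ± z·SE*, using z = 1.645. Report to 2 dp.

Margin = 1.645 × 1.4794 = 2.434
Interval: 54.8 ± 2.434

(52.37, 57.23)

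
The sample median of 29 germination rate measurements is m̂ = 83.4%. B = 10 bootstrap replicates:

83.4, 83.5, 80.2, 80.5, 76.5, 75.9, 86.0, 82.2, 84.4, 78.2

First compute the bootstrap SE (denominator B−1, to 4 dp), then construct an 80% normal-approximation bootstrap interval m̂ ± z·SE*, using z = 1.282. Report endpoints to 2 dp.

Mean of replicates = 81.0800; sum of squared deviations = 104.9360; SE* = √(104.9360/9) = 3.4146
Margin = 1.282 × 3.4146 = 4.378
Interval: 83.4 ± 4.378

(79.02, 87.78)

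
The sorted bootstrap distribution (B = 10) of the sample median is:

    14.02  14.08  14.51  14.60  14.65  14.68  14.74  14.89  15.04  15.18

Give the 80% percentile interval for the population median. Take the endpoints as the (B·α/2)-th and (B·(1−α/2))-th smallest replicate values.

α = 0.20; lower rank = 10 × 0.100 = 1; upper rank = 10 × 0.900 = 9.
The 1st smallest replicate is 14.02; the 9th is 15.04.

(14.02, 15.04)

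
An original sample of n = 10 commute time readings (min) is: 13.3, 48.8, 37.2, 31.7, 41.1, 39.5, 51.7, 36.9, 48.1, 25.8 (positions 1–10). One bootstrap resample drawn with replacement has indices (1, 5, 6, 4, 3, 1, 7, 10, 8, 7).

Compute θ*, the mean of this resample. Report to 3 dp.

Resample values: 13.3, 41.1, 39.5, 31.7, 37.2, 13.3, 51.7, 25.8, 36.9, 51.7.
Mean = (13.3 + 41.1 + 39.5 + 31.7 + 37.2 + 13.3 + 51.7 + 25.8 + 36.9 + 51.7) / 10 = 342.20 / 10 = 34.220

θ* = 34.220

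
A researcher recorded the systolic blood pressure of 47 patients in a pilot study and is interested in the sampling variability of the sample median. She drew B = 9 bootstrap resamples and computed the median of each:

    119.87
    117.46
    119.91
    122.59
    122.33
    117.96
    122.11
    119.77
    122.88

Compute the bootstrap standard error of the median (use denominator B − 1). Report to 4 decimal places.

Bootstrap SE is the standard deviation of the 9 replicate medians.
Mean of replicates: (119.87 + 117.46 + 119.91 + 122.59 + 122.33 + 117.96 + 122.11 + 119.77 + 122.88) / 9 = 1084.88000 / 9 = 120.54222
Sum of squared deviations: (−0.67222)² + (−3.08222)² + (−0.63222)² + (+2.04778)² + (+1.78778)² + (−2.58222)² + (+1.56778)² + (−0.77222)² + (+2.33778)² = 32.92856
Variance = 32.92856 / 8 = 4.11607
SE* = √4.11607

SE* = 2.0288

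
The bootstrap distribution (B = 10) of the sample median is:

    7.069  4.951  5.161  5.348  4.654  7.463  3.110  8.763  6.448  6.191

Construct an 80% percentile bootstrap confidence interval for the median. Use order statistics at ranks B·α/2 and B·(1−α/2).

Sorted replicates: 3.110, 4.654, 4.951, 5.161, 5.348, 6.191, 6.448, 7.069, 7.463, 8.763
α = 0.20; lower rank = 10 × 0.100 = 1; upper rank = 10 × 0.900 = 9.
The 1st smallest replicate is 3.110; the 9th is 7.463.

(3.110, 7.463)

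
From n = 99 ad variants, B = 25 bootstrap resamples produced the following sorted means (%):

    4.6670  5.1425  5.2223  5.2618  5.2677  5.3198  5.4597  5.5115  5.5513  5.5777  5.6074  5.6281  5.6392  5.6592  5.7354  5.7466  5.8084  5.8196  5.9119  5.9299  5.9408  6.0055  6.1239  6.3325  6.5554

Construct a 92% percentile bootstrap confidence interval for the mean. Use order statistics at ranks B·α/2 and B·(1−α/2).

(4.6670, 6.3325)

α = 0.08; lower rank = 25 × 0.040 = 1; upper rank = 25 × 0.960 = 24.
The 1st smallest replicate is 4.6670; the 24th is 6.3325.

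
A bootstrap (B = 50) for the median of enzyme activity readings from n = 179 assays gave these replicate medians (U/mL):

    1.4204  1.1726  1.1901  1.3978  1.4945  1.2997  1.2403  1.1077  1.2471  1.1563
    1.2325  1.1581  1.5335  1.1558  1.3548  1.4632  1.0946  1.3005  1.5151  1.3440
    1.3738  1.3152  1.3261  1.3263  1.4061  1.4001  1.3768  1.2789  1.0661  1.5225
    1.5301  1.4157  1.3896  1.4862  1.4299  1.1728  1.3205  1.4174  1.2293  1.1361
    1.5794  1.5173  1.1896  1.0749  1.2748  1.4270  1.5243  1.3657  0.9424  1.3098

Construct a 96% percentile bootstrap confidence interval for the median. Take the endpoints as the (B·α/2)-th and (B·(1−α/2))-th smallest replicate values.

Sorted replicates: 0.9424, 1.0661, 1.0749, 1.0946, 1.1077, 1.1361, 1.1558, 1.1563, 1.1581, 1.1726, 1.1728, 1.1896, 1.1901, 1.2293, 1.2325, 1.2403, 1.2471, 1.2748, 1.2789, 1.2997, 1.3005, 1.3098, 1.3152, 1.3205, 1.3261, 1.3263, 1.3440, 1.3548, 1.3657, 1.3738, 1.3768, 1.3896, 1.3978, 1.4001, 1.4061, 1.4157, 1.4174, 1.4204, 1.4270, 1.4299, 1.4632, 1.4862, 1.4945, 1.5151, 1.5173, 1.5225, 1.5243, 1.5301, 1.5335, 1.5794
α = 0.04; lower rank = 50 × 0.020 = 1; upper rank = 50 × 0.980 = 49.
The 1st smallest replicate is 0.9424; the 49th is 1.5335.

(0.9424, 1.5335)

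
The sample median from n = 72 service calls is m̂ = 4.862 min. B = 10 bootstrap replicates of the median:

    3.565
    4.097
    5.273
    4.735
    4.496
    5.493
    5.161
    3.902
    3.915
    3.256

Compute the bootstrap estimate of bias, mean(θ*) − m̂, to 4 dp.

bias = −0.4727

mean(θ*) = (3.565 + 4.097 + 5.273 + 4.735 + 4.496 + 5.493 + 5.161 + 3.902 + 3.915 + 3.256) / 10 = 4.38930
bias = 4.38930 − 4.862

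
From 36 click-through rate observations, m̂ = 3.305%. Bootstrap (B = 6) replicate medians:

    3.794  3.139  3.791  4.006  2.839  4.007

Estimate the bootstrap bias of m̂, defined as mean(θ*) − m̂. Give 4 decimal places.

bias = +0.2910

mean(θ*) = (3.794 + 3.139 + 3.791 + 4.006 + 2.839 + 4.007) / 6 = 3.59600
bias = 3.59600 − 3.305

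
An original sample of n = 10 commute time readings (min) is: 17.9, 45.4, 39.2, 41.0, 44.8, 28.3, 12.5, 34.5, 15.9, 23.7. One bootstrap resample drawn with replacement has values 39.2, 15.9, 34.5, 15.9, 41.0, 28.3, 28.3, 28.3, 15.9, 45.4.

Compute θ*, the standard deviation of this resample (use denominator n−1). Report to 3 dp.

Mean = 29.2700; sum of squared deviations = 1062.8210
s² = 1062.8210 / 9 = 118.0912
s = √118.0912 = 10.867

θ* = 10.867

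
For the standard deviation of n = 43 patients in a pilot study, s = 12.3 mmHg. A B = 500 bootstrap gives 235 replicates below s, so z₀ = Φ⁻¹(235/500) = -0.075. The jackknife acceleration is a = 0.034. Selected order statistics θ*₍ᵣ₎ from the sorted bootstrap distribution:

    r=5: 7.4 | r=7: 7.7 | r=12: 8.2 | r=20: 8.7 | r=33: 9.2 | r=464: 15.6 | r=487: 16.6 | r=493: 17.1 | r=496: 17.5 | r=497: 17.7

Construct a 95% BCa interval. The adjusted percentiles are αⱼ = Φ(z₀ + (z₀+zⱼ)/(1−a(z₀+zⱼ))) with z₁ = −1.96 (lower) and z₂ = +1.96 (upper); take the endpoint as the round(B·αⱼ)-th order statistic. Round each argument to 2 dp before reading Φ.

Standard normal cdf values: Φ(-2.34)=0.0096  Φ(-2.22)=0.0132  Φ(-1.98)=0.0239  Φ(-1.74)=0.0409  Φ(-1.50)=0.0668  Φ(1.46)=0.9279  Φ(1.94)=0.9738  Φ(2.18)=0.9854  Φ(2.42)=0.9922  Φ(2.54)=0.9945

(8.2, 16.6)

Lower: z₀ + z₁ = -0.075 + (-1.960) = -2.035; 1 − a(z₀+z₁) = 1 − (0.034)(-2.035) = 1.0692; argument = -0.075 + (-2.035)/1.0692 = -1.9783 → -1.98.
α₁ = Φ(-1.98) = 0.0239; rank = round(500 × 0.0239) = 12; θ*₍12₎ = 8.2.
Upper: z₀ + z₂ = 1.885; 1 − a(z₀+z₂) = 0.9359; argument = 1.9391 → 1.94; α₂ = 0.9738; rank = 487; θ*₍487₎ = 16.6.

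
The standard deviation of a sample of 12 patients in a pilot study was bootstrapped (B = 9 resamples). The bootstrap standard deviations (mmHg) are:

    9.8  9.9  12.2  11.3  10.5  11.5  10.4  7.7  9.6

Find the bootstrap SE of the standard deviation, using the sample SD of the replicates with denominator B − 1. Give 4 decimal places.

Bootstrap SE is the standard deviation of the 9 replicate standard deviations.
Mean of replicates: (9.8 + 9.9 + 12.2 + 11.3 + 10.5 + 11.5 + 10.4 + 7.7 + 9.6) / 9 = 92.90000 / 9 = 10.32222
Sum of squared deviations: (−0.52222)² + (−0.42222)² + (+1.87778)² + (+0.97778)² + (+0.17778)² + (+1.17778)² + (+0.07778)² + (−2.62222)² + (−0.72222)² = 13.75556
Variance = 13.75556 / 8 = 1.71944
SE* = √1.71944

SE* = 1.3113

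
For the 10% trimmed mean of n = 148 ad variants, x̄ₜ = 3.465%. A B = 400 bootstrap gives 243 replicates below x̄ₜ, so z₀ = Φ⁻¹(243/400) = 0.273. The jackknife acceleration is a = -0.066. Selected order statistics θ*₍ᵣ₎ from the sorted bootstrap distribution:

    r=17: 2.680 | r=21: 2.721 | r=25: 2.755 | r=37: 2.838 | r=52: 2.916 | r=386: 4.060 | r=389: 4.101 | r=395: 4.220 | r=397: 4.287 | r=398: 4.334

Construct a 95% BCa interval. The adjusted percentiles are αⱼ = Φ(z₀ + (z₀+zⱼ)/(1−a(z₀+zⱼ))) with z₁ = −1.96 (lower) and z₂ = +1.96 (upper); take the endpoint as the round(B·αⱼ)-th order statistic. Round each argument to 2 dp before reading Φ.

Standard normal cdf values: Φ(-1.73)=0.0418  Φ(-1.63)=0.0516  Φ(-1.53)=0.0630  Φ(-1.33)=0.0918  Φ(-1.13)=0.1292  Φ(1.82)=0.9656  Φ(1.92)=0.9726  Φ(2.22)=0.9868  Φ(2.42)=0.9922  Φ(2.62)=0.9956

Lower: z₀ + z₁ = 0.273 + (-1.960) = -1.687; 1 − a(z₀+z₁) = 1 − (-0.066)(-1.687) = 0.8887; argument = 0.273 + (-1.687)/0.8887 = -1.6254 → -1.63.
α₁ = Φ(-1.63) = 0.0516; rank = round(400 × 0.0516) = 21; θ*₍21₎ = 2.721.
Upper: z₀ + z₂ = 2.233; 1 − a(z₀+z₂) = 1.1474; argument = 2.2192 → 2.22; α₂ = 0.9868; rank = 395; θ*₍395₎ = 4.220.

(2.721, 4.220)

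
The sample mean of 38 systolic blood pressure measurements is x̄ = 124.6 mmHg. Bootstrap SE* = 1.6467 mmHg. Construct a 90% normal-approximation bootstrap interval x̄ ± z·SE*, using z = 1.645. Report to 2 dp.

(121.89, 127.31)

Margin = 1.645 × 1.6467 = 2.709
Interval: 124.6 ± 2.709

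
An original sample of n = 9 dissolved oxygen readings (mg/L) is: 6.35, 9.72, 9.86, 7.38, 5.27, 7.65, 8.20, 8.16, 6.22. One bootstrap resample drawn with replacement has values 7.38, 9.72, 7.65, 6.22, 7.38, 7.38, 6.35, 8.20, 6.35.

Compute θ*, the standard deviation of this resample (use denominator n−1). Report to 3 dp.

θ* = 1.100

Mean = 7.4033; sum of squared deviations = 9.6834
s² = 9.6834 / 8 = 1.2104
s = √1.2104 = 1.100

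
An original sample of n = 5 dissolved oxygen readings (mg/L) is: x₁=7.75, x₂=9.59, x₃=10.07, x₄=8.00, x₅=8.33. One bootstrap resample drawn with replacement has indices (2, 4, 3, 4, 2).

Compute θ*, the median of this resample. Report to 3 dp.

θ* = 9.590

Resample values: 9.59, 8.00, 10.07, 8.00, 9.59.
Sorted: 8.00, 8.00, 9.59, 9.59, 10.07
Median = middle value = 9.590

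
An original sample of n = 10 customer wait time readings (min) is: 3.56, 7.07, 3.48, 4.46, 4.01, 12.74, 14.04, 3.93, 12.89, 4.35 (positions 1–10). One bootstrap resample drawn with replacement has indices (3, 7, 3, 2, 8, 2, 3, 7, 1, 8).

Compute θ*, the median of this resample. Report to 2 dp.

θ* = 3.93

Resample values: 3.48, 14.04, 3.48, 7.07, 3.93, 7.07, 3.48, 14.04, 3.56, 3.93.
Sorted: 3.48, 3.48, 3.48, 3.56, 3.93, 3.93, 7.07, 7.07, 14.04, 14.04
Median = average of the two middle values = 3.93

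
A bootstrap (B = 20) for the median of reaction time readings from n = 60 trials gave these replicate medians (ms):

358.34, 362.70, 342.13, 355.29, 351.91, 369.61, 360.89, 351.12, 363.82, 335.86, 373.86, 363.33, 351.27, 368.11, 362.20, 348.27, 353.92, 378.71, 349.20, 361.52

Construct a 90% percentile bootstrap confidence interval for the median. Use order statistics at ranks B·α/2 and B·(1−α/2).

(335.86, 373.86)

Sorted replicates: 335.86, 342.13, 348.27, 349.20, 351.12, 351.27, 351.91, 353.92, 355.29, 358.34, 360.89, 361.52, 362.20, 362.70, 363.33, 363.82, 368.11, 369.61, 373.86, 378.71
α = 0.10; lower rank = 20 × 0.050 = 1; upper rank = 20 × 0.950 = 19.
The 1st smallest replicate is 335.86; the 19th is 373.86.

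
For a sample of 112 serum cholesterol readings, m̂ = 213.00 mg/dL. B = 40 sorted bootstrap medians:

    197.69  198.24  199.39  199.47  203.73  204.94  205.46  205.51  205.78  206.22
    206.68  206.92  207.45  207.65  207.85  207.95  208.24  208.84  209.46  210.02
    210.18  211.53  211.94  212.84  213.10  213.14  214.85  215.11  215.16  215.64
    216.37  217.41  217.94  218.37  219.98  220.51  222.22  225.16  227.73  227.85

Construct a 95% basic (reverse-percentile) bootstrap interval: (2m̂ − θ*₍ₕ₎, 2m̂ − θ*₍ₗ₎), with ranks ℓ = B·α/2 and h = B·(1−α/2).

(198.27, 228.31)

Percentile endpoints at ranks 1 and 39: θ*₍1₎ = 197.69, θ*₍39₎ = 227.73.
Basic interval reflects these around m̂:
  lower = 2 × 213.00 − 227.73 = 198.27
  upper = 2 × 213.00 − 197.69 = 228.31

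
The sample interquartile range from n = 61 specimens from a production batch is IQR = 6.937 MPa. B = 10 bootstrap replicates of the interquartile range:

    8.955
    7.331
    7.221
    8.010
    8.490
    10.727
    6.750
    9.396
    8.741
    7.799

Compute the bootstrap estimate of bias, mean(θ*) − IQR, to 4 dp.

bias = +1.4050

mean(θ*) = (8.955 + 7.331 + 7.221 + 8.010 + 8.490 + 10.727 + 6.750 + 9.396 + 8.741 + 7.799) / 10 = 8.34200
bias = 8.34200 − 6.937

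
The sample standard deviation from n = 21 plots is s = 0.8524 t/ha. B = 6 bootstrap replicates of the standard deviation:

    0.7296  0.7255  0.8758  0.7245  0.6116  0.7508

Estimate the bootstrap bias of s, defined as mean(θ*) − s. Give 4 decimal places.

bias = −0.1161

mean(θ*) = (0.7296 + 0.7255 + 0.8758 + 0.7245 + 0.6116 + 0.7508) / 6 = 0.73630
bias = 0.73630 − 0.8524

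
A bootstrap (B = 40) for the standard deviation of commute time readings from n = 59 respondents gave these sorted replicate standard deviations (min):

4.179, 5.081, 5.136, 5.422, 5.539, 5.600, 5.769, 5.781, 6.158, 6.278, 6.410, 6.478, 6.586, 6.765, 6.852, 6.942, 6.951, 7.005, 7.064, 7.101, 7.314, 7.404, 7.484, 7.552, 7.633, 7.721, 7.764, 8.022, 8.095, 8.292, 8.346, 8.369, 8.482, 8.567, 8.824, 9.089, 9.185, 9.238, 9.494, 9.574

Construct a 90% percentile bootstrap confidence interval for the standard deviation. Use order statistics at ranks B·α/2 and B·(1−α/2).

(5.081, 9.238)

α = 0.10; lower rank = 40 × 0.050 = 2; upper rank = 40 × 0.950 = 38.
The 2nd smallest replicate is 5.081; the 38th is 9.238.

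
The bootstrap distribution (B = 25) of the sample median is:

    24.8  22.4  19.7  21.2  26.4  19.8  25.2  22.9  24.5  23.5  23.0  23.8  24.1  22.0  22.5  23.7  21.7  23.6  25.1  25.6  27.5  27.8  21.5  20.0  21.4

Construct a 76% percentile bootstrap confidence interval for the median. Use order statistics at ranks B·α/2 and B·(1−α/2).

(20.0, 25.6)

Sorted replicates: 19.7, 19.8, 20.0, 21.2, 21.4, 21.5, 21.7, 22.0, 22.4, 22.5, 22.9, 23.0, 23.5, 23.6, 23.7, 23.8, 24.1, 24.5, 24.8, 25.1, 25.2, 25.6, 26.4, 27.5, 27.8
α = 0.24; lower rank = 25 × 0.120 = 3; upper rank = 25 × 0.880 = 22.
The 3rd smallest replicate is 20.0; the 22nd is 25.6.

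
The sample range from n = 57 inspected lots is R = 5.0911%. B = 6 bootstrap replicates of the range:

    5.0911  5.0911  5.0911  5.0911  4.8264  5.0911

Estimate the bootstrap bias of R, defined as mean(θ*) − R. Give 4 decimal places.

bias = −0.0441

mean(θ*) = (5.0911 + 5.0911 + 5.0911 + 5.0911 + 4.8264 + 5.0911) / 6 = 5.04698
bias = 5.04698 − 5.0911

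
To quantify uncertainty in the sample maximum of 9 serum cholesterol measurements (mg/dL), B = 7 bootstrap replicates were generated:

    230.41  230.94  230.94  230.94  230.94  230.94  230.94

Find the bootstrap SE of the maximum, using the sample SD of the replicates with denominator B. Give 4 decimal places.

SE* = 0.1855

Bootstrap SE is the standard deviation of the 7 replicate maximums.
Mean of replicates: (230.41 + 230.94 + 230.94 + 230.94 + 230.94 + 230.94 + 230.94) / 7 = 1616.05000 / 7 = 230.86429
Sum of squared deviations: (−0.45429)² + (+0.07571)² + (+0.07571)² + (+0.07571)² + (+0.07571)² + (+0.07571)² + (+0.07571)² = 0.24077
Variance = 0.24077 / 7 = 0.03440
SE* = √0.03440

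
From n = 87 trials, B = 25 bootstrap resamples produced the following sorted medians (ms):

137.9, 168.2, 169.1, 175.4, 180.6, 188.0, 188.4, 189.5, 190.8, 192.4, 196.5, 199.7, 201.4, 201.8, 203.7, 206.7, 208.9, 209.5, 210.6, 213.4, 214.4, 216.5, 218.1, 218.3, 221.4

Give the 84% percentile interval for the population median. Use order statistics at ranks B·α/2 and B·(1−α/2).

α = 0.16; lower rank = 25 × 0.080 = 2; upper rank = 25 × 0.920 = 23.
The 2nd smallest replicate is 168.2; the 23rd is 218.1.

(168.2, 218.1)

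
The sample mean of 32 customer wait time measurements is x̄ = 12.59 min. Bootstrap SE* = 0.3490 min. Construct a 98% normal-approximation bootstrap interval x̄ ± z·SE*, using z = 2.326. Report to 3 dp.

(11.778, 13.402)

Margin = 2.326 × 0.3490 = 0.8118
Interval: 12.59 ± 0.8118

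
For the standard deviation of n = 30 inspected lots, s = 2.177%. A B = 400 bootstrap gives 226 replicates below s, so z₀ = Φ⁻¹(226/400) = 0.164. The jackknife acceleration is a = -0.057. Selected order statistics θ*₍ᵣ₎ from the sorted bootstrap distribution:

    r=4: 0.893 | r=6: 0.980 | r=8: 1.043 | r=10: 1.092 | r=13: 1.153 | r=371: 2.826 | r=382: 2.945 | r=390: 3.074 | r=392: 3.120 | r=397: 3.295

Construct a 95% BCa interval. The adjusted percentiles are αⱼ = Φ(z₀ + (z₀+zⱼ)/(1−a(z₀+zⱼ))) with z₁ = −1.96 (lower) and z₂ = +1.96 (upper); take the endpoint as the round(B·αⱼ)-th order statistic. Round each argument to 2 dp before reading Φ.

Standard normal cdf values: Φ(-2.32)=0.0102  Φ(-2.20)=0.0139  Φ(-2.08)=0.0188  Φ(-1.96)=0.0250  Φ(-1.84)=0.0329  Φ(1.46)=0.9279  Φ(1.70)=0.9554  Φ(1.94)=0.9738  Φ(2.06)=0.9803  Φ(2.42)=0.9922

Lower: z₀ + z₁ = 0.164 + (-1.960) = -1.796; 1 − a(z₀+z₁) = 1 − (-0.057)(-1.796) = 0.8976; argument = 0.164 + (-1.796)/0.8976 = -1.8368 → -1.84.
α₁ = Φ(-1.84) = 0.0329; rank = round(400 × 0.0329) = 13; θ*₍13₎ = 1.153.
Upper: z₀ + z₂ = 2.124; 1 − a(z₀+z₂) = 1.1211; argument = 2.0586 → 2.06; α₂ = 0.9803; rank = 392; θ*₍392₎ = 3.120.

(1.153, 3.120)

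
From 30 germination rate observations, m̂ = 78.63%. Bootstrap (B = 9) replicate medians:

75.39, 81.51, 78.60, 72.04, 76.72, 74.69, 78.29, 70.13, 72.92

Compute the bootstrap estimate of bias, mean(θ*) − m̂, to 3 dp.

mean(θ*) = (75.39 + 81.51 + 78.60 + 72.04 + 76.72 + 74.69 + 78.29 + 70.13 + 72.92) / 9 = 75.5878
bias = 75.5878 − 78.63

bias = −3.042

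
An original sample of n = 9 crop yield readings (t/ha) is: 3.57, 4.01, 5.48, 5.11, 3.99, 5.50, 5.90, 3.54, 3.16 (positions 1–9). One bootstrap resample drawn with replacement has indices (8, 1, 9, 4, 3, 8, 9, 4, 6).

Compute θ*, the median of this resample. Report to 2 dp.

Resample values: 3.54, 3.57, 3.16, 5.11, 5.48, 3.54, 3.16, 5.11, 5.50.
Sorted: 3.16, 3.16, 3.54, 3.54, 3.57, 5.11, 5.11, 5.48, 5.50
Median = middle value = 3.57

θ* = 3.57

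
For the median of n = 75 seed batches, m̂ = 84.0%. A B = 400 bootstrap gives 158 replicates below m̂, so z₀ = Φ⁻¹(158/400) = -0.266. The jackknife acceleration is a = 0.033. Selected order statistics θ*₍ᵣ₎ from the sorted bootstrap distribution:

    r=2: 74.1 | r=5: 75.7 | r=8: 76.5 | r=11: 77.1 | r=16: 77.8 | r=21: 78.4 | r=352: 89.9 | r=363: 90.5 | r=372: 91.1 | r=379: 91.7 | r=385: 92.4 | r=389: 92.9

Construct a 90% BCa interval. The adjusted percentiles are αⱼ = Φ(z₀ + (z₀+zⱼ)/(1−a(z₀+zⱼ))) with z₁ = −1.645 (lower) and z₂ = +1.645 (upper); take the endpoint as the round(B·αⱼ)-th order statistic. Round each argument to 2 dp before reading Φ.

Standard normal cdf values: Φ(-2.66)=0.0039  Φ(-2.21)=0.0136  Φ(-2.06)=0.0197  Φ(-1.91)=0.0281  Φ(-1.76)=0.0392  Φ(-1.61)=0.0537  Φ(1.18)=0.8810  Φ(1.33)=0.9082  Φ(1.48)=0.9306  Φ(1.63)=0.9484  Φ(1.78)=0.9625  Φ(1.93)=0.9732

Lower: z₀ + z₁ = -0.266 + (-1.645) = -1.911; 1 − a(z₀+z₁) = 1 − (0.033)(-1.911) = 1.0631; argument = -0.266 + (-1.911)/1.0631 = -2.0636 → -2.06.
α₁ = Φ(-2.06) = 0.0197; rank = round(400 × 0.0197) = 8; θ*₍8₎ = 76.5.
Upper: z₀ + z₂ = 1.379; 1 − a(z₀+z₂) = 0.9545; argument = 1.1787 → 1.18; α₂ = 0.8810; rank = 352; θ*₍352₎ = 89.9.

(76.5, 89.9)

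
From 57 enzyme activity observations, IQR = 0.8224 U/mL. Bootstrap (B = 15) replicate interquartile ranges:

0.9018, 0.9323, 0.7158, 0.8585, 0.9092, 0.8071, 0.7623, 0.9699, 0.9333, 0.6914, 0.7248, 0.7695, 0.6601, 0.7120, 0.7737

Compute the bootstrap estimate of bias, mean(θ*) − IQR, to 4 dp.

bias = −0.0143

mean(θ*) = (0.9018 + 0.9323 + 0.7158 + 0.8585 + 0.9092 + 0.8071 + 0.7623 + 0.9699 + 0.9333 + 0.6914 + 0.7248 + 0.7695 + 0.6601 + 0.7120 + 0.7737) / 15 = 0.80811
bias = 0.80811 − 0.8224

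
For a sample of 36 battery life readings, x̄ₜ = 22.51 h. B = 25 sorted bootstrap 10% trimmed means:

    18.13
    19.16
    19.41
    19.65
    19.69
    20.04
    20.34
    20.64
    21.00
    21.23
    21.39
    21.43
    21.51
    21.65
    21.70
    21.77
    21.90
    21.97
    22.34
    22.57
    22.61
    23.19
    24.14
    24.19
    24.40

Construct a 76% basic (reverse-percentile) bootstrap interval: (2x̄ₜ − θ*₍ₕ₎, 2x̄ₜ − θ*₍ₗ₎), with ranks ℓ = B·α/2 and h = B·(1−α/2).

(21.83, 25.61)

Percentile endpoints at ranks 3 and 22: θ*₍3₎ = 19.41, θ*₍22₎ = 23.19.
Basic interval reflects these around x̄ₜ:
  lower = 2 × 22.51 − 23.19 = 21.83
  upper = 2 × 22.51 − 19.41 = 25.61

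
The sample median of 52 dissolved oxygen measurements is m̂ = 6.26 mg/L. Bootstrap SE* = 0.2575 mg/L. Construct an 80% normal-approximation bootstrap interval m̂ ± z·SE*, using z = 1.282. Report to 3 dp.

Margin = 1.282 × 0.2575 = 0.3301
Interval: 6.26 ± 0.3301

(5.930, 6.590)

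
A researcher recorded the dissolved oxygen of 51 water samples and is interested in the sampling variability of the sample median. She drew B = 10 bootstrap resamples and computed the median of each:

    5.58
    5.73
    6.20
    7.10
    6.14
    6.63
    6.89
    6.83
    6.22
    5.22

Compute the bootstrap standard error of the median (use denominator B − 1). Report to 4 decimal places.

SE* = 0.6154

Bootstrap SE is the standard deviation of the 10 replicate medians.
Mean of replicates: (5.58 + 5.73 + 6.20 + 7.10 + 6.14 + 6.63 + 6.89 + 6.83 + 6.22 + 5.22) / 10 = 62.54000 / 10 = 6.25400
Sum of squared deviations: (−0.67400)² + (−0.52400)² + (−0.05400)² + (+0.84600)² + (−0.11400)² + (+0.37600)² + (+0.63600)² + (+0.57600)² + (−0.03400)² + (−1.03400)² = 3.40844
Variance = 3.40844 / 9 = 0.37872
SE* = √0.37872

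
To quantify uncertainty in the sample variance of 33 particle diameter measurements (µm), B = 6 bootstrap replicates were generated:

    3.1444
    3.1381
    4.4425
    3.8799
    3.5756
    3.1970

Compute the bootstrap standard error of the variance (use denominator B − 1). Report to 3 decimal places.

SE* = 0.522

Bootstrap SE is the standard deviation of the 6 replicate variances.
Mean of replicates: (3.1444 + 3.1381 + 4.4425 + 3.8799 + 3.5756 + 3.1970) / 6 = 21.37750 / 6 = 3.56292
Sum of squared deviations: (−0.41852)² + (−0.42482)² + (+0.87958)² + (+0.31698)² + (+0.01268)² + (−0.36592)² = 1.36383
Variance = 1.36383 / 5 = 0.27277
SE* = √0.27277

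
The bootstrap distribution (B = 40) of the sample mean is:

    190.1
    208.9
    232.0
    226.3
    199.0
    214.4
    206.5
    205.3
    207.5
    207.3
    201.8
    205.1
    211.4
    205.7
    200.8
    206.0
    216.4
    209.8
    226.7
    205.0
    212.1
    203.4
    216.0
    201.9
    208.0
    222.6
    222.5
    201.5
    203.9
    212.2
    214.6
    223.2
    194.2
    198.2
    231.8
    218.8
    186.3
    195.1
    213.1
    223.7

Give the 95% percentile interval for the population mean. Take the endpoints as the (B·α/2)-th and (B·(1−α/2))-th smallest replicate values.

(186.3, 231.8)

Sorted replicates: 186.3, 190.1, 194.2, 195.1, 198.2, 199.0, 200.8, 201.5, 201.8, 201.9, 203.4, 203.9, 205.0, 205.1, 205.3, 205.7, 206.0, 206.5, 207.3, 207.5, 208.0, 208.9, 209.8, 211.4, 212.1, 212.2, 213.1, 214.4, 214.6, 216.0, 216.4, 218.8, 222.5, 222.6, 223.2, 223.7, 226.3, 226.7, 231.8, 232.0
α = 0.05; lower rank = 40 × 0.025 = 1; upper rank = 40 × 0.975 = 39.
The 1st smallest replicate is 186.3; the 39th is 231.8.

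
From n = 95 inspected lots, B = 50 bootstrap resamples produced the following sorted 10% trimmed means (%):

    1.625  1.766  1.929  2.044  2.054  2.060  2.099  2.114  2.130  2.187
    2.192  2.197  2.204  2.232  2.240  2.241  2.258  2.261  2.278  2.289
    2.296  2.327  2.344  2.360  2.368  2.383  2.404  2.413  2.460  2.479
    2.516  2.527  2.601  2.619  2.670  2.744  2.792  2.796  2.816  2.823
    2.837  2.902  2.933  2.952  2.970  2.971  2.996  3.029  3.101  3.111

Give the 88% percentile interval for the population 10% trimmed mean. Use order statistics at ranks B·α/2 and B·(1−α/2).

(1.929, 2.996)

α = 0.12; lower rank = 50 × 0.060 = 3; upper rank = 50 × 0.940 = 47.
The 3rd smallest replicate is 1.929; the 47th is 2.996.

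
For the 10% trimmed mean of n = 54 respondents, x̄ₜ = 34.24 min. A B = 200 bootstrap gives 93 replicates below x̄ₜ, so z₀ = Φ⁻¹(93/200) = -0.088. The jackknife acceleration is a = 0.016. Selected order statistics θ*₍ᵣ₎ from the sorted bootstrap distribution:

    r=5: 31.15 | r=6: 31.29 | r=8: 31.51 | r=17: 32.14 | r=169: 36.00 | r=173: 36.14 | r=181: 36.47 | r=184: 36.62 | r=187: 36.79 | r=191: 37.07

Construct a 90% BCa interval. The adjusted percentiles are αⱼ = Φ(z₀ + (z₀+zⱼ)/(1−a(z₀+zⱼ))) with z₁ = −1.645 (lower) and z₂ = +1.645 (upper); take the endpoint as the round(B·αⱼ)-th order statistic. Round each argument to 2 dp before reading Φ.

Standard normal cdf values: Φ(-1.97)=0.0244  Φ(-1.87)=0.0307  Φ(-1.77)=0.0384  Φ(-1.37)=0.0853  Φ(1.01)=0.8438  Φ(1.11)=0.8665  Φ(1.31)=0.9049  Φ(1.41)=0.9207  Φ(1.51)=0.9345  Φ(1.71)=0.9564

Lower: z₀ + z₁ = -0.088 + (-1.645) = -1.733; 1 − a(z₀+z₁) = 1 − (0.016)(-1.733) = 1.0277; argument = -0.088 + (-1.733)/1.0277 = -1.7742 → -1.77.
α₁ = Φ(-1.77) = 0.0384; rank = round(200 × 0.0384) = 8; θ*₍8₎ = 31.51.
Upper: z₀ + z₂ = 1.557; 1 − a(z₀+z₂) = 0.9751; argument = 1.5088 → 1.51; α₂ = 0.9345; rank = 187; θ*₍187₎ = 36.79.

(31.51, 36.79)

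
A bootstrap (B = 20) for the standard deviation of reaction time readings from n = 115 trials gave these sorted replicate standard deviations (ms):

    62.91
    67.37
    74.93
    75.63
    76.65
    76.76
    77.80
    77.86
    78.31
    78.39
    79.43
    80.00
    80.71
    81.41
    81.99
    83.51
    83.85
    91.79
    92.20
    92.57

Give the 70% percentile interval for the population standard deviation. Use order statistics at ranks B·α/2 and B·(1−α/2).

α = 0.30; lower rank = 20 × 0.150 = 3; upper rank = 20 × 0.850 = 17.
The 3rd smallest replicate is 74.93; the 17th is 83.85.

(74.93, 83.85)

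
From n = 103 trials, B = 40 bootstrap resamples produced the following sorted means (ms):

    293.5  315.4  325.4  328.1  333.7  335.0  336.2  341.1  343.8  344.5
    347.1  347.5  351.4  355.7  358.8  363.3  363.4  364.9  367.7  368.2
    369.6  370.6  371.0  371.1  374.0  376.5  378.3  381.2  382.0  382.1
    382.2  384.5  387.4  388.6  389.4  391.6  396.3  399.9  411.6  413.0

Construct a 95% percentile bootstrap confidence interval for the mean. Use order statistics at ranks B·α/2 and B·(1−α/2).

(293.5, 411.6)

α = 0.05; lower rank = 40 × 0.025 = 1; upper rank = 40 × 0.975 = 39.
The 1st smallest replicate is 293.5; the 39th is 411.6.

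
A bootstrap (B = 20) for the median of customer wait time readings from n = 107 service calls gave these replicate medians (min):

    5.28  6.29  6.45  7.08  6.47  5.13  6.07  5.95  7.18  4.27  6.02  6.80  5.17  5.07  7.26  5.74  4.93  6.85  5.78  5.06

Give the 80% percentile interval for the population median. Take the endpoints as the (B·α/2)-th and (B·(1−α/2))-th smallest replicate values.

(4.93, 7.08)

Sorted replicates: 4.27, 4.93, 5.06, 5.07, 5.13, 5.17, 5.28, 5.74, 5.78, 5.95, 6.02, 6.07, 6.29, 6.45, 6.47, 6.80, 6.85, 7.08, 7.18, 7.26
α = 0.20; lower rank = 20 × 0.100 = 2; upper rank = 20 × 0.900 = 18.
The 2nd smallest replicate is 4.93; the 18th is 7.08.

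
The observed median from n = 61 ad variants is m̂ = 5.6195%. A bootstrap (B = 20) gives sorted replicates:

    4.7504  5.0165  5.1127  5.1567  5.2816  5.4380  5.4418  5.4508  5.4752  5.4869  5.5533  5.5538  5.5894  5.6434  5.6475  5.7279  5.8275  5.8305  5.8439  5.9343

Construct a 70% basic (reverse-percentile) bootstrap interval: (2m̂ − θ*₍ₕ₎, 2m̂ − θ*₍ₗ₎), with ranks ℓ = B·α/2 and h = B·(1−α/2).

(5.4115, 6.1263)

Percentile endpoints at ranks 3 and 17: θ*₍3₎ = 5.1127, θ*₍17₎ = 5.8275.
Basic interval reflects these around m̂:
  lower = 2 × 5.6195 − 5.8275 = 5.4115
  upper = 2 × 5.6195 − 5.1127 = 6.1263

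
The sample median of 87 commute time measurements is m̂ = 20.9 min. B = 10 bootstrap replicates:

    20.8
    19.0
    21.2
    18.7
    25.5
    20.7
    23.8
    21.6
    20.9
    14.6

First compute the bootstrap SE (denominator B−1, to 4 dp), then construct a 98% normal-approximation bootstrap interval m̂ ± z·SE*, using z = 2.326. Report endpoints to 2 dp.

Mean of replicates = 20.6800; sum of squared deviations = 77.8560; SE* = √(77.8560/9) = 2.9412
Margin = 2.326 × 2.9412 = 6.841
Interval: 20.9 ± 6.841

(14.06, 27.74)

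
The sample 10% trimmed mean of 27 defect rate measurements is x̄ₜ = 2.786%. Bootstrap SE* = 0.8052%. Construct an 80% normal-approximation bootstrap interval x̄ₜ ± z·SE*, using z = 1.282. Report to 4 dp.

(1.7537, 3.8183)

Margin = 1.282 × 0.8052 = 1.03227
Interval: 2.786 ± 1.03227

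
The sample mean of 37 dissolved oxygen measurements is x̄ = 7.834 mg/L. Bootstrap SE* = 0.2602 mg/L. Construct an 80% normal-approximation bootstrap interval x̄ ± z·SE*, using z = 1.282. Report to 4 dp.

(7.5004, 8.1676)

Margin = 1.282 × 0.2602 = 0.33358
Interval: 7.834 ± 0.33358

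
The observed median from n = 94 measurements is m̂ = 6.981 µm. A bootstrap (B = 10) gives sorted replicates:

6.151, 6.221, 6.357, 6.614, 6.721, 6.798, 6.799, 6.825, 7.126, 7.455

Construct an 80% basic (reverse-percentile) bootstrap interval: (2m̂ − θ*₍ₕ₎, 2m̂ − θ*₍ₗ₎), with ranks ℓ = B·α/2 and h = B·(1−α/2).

(6.836, 7.811)

Percentile endpoints at ranks 1 and 9: θ*₍1₎ = 6.151, θ*₍9₎ = 7.126.
Basic interval reflects these around m̂:
  lower = 2 × 6.981 − 7.126 = 6.836
  upper = 2 × 6.981 − 6.151 = 7.811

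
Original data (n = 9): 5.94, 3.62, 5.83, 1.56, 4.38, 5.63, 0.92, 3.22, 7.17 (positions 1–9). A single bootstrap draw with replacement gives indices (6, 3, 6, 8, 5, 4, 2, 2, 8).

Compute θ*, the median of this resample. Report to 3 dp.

θ* = 3.620

Resample values: 5.63, 5.83, 5.63, 3.22, 4.38, 1.56, 3.62, 3.62, 3.22.
Sorted: 1.56, 3.22, 3.22, 3.62, 3.62, 4.38, 5.63, 5.63, 5.83
Median = middle value = 3.620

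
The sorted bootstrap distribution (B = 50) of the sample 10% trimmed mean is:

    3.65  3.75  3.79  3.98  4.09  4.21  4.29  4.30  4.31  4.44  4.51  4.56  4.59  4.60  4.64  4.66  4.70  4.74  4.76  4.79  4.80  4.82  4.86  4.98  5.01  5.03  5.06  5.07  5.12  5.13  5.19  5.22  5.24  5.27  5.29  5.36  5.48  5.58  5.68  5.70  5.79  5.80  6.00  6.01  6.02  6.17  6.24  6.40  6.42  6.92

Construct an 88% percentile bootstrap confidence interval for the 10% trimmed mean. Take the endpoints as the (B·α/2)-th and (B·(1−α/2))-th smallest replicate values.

(3.79, 6.24)

α = 0.12; lower rank = 50 × 0.060 = 3; upper rank = 50 × 0.940 = 47.
The 3rd smallest replicate is 3.79; the 47th is 6.24.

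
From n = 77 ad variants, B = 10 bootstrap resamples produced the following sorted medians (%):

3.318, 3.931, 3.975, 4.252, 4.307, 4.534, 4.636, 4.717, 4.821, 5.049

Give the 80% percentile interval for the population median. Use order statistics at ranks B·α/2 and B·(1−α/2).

α = 0.20; lower rank = 10 × 0.100 = 1; upper rank = 10 × 0.900 = 9.
The 1st smallest replicate is 3.318; the 9th is 4.821.

(3.318, 4.821)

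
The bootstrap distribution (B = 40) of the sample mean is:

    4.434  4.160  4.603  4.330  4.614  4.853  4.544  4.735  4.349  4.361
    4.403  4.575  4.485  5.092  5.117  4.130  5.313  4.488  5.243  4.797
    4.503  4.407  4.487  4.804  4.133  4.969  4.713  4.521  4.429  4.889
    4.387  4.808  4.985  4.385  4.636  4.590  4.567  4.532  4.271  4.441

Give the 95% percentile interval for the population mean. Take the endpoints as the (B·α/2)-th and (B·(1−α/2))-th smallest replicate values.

(4.130, 5.243)

Sorted replicates: 4.130, 4.133, 4.160, 4.271, 4.330, 4.349, 4.361, 4.385, 4.387, 4.403, 4.407, 4.429, 4.434, 4.441, 4.485, 4.487, 4.488, 4.503, 4.521, 4.532, 4.544, 4.567, 4.575, 4.590, 4.603, 4.614, 4.636, 4.713, 4.735, 4.797, 4.804, 4.808, 4.853, 4.889, 4.969, 4.985, 5.092, 5.117, 5.243, 5.313
α = 0.05; lower rank = 40 × 0.025 = 1; upper rank = 40 × 0.975 = 39.
The 1st smallest replicate is 4.130; the 39th is 5.243.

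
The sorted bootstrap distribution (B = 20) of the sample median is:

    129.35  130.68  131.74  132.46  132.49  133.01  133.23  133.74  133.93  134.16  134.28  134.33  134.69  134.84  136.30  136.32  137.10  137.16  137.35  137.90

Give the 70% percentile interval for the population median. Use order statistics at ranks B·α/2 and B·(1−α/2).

α = 0.30; lower rank = 20 × 0.150 = 3; upper rank = 20 × 0.850 = 17.
The 3rd smallest replicate is 131.74; the 17th is 137.10.

(131.74, 137.10)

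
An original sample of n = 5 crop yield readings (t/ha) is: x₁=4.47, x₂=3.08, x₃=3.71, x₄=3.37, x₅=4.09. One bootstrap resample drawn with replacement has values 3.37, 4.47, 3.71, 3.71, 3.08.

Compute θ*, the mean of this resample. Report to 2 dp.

Mean = (3.37 + 4.47 + 3.71 + 3.71 + 3.08) / 5 = 18.340 / 5 = 3.67

θ* = 3.67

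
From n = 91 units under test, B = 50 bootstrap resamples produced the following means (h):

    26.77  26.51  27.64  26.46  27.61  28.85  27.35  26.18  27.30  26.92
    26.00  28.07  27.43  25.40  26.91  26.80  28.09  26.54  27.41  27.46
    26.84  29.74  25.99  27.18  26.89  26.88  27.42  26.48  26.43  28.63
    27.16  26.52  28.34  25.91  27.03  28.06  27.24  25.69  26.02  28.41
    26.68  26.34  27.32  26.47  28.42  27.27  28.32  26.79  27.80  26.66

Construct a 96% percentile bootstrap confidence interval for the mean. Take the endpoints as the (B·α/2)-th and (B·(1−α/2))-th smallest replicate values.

Sorted replicates: 25.40, 25.69, 25.91, 25.99, 26.00, 26.02, 26.18, 26.34, 26.43, 26.46, 26.47, 26.48, 26.51, 26.52, 26.54, 26.66, 26.68, 26.77, 26.79, 26.80, 26.84, 26.88, 26.89, 26.91, 26.92, 27.03, 27.16, 27.18, 27.24, 27.27, 27.30, 27.32, 27.35, 27.41, 27.42, 27.43, 27.46, 27.61, 27.64, 27.80, 28.06, 28.07, 28.09, 28.32, 28.34, 28.41, 28.42, 28.63, 28.85, 29.74
α = 0.04; lower rank = 50 × 0.020 = 1; upper rank = 50 × 0.980 = 49.
The 1st smallest replicate is 25.40; the 49th is 28.85.

(25.40, 28.85)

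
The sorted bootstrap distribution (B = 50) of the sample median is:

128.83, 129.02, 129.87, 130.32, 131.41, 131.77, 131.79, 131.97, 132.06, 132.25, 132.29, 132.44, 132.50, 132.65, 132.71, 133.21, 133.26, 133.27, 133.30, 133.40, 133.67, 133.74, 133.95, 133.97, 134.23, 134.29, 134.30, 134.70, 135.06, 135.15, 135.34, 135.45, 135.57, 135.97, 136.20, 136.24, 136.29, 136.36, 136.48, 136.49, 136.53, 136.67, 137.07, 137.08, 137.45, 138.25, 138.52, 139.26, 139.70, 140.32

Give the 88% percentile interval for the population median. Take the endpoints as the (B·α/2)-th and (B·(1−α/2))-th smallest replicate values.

(129.87, 138.52)

α = 0.12; lower rank = 50 × 0.060 = 3; upper rank = 50 × 0.940 = 47.
The 3rd smallest replicate is 129.87; the 47th is 138.52.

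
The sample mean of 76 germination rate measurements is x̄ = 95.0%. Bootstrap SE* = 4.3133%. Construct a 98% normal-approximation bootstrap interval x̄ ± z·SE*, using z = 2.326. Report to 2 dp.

(84.97, 105.03)

Margin = 2.326 × 4.3133 = 10.033
Interval: 95.0 ± 10.033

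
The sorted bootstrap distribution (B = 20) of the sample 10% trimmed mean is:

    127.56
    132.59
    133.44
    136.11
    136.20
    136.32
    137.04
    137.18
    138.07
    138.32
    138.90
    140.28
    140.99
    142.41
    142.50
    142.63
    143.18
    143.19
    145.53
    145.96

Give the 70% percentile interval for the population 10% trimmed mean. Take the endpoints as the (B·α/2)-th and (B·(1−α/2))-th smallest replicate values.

α = 0.30; lower rank = 20 × 0.150 = 3; upper rank = 20 × 0.850 = 17.
The 3rd smallest replicate is 133.44; the 17th is 143.18.

(133.44, 143.18)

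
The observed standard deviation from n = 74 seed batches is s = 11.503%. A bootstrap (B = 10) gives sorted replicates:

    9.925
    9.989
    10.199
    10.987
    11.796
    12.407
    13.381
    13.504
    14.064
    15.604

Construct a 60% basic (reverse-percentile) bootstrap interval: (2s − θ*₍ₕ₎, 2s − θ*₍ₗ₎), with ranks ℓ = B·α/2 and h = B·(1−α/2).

Percentile endpoints at ranks 2 and 8: θ*₍2₎ = 9.989, θ*₍8₎ = 13.504.
Basic interval reflects these around s:
  lower = 2 × 11.503 − 13.504 = 9.502
  upper = 2 × 11.503 − 9.989 = 13.017

(9.502, 13.017)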